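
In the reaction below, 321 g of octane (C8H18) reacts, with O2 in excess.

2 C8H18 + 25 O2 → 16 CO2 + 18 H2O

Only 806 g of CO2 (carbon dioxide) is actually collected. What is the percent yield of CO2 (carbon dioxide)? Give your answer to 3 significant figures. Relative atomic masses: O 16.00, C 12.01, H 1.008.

81.5 %

M(C8H18) = 8(12.01) + 18(1.008) = 114.224 g/mol.
M(CO2) = 12.01 + 2(16.00) = 44.01 g/mol.
n(C8H18) = 321.0 g / 114.224 g/mol = 2.810 mol.
From the equation the C8H18:CO2 mole ratio is 2:16, so n(CO2) = 2.810 × 16/2 = 22.48 mol.
Mass of CO2 = 22.48 mol × 44.01 g/mol = 989.4 g.
This is the theoretical yield. Percent yield = 806 g / 989.4 g × 100% = 81.46%.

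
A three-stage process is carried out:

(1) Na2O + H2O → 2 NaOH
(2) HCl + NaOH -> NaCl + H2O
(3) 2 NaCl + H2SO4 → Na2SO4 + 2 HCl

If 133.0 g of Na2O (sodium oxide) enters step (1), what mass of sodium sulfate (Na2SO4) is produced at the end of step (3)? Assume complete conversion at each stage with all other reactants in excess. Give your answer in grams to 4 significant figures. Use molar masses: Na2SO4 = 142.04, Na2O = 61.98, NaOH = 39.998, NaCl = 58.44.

n(Na2O) = 133.0 / 61.98 = 2.1459 mol.
Reaction (1): Na2O→NaOH ratio 1:2 ⇒ n(NaOH) = 4.2917 mol.
Reaction (2): NaOH→NaCl ratio 1:1 ⇒ n(NaCl) = 4.2917 mol.
Reaction (3): NaCl→Na2SO4 ratio 2:1 ⇒ n(Na2SO4) = 2.1459 mol.
Mass of Na2SO4 = 2.1459 × 142.04 = 304.80 g.

304.8 g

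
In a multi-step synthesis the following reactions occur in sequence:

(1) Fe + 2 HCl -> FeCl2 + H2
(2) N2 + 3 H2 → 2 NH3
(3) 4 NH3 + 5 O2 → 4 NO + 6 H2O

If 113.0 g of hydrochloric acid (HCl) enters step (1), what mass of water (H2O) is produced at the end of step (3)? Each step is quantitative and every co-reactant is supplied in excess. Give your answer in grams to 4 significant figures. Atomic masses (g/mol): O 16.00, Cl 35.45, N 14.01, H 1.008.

M(HCl) = 1.008 + 35.45 = 36.458 g/mol.
M(H2O) = 2(1.008) + 16.00 = 18.016 g/mol.
n(HCl) = 113.0 / 36.458 = 3.0995 mol.
Reaction (1): HCl→H2 ratio 2:1 ⇒ n(H2) = 1.5497 mol.
Reaction (2): H2→NH3 ratio 3:2 ⇒ n(NH3) = 1.0332 mol.
Reaction (3): NH3→H2O ratio 4:6 ⇒ n(H2O) = 1.5497 mol.
Mass of H2O = 1.5497 × 18.016 = 27.920 g.

27.92 g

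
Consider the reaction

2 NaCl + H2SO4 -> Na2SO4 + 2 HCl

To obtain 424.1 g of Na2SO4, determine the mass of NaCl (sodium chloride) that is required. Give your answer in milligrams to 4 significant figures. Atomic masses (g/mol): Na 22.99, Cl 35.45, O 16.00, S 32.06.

349000 mg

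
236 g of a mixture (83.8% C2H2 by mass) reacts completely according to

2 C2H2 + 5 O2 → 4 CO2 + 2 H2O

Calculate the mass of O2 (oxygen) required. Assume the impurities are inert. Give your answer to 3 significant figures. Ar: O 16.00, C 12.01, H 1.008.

Mass of pure C2H2 = 236 g × 0.838 = 197.8 g.
M(C2H2) = 2(12.01) + 2(1.008) = 26.036 g/mol.
M(O2) = 2(16.00) = 32.00 g/mol.
n(C2H2) = 197.8 g / 26.036 g/mol = 7.596 mol.
From the equation the C2H2:O2 mole ratio is 2:5, so n(O2) = 7.596 × 5/2 = 18.99 mol.
Mass of O2 = 18.99 mol × 32.00 g/mol = 607.7 g.

608 g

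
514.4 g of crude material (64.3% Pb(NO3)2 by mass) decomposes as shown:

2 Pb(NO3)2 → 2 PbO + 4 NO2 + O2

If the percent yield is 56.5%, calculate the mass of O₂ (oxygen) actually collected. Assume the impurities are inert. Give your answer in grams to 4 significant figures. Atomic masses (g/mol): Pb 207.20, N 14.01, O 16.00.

Pure Pb(NO3)2 available = 514.4 g × 0.643 = 330.76 g.
M(Pb(NO3)2) = 207.20 + 2(14.01) + 6(16.00) = 331.22 g/mol.
M(O2) = 2(16.00) = 32.00 g/mol.
n(Pb(NO3)2) = 330.76 g / 331.22 g/mol = 0.99861 mol.
From the equation the Pb(NO3)2:O2 mole ratio is 2:1, so n(O2) = 0.99861 × 1/2 = 0.49930 mol.
Mass of O2 = 0.49930 mol × 32.00 g/mol = 15.978 g.
Actual mass collected = 15.978 g × 0.565 = 9.0274 g.

9.027 g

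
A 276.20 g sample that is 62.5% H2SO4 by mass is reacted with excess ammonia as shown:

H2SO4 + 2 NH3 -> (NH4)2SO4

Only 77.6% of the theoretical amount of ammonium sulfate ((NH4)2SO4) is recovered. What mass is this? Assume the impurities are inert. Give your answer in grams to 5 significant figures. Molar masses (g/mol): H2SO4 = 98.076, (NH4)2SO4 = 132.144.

Pure H2SO4 available = 276.20 g × 0.625 = 172.625 g.
n(H2SO4) = 172.625 g / 98.076 g/mol = 1.76011 mol.
From the equation the H2SO4:(NH4)2SO4 mole ratio is 1:1, so n((NH4)2SO4) = 1.76011 × 1/1 = 1.76011 mol.
Mass of (NH4)2SO4 = 1.76011 mol × 132.144 g/mol = 232.589 g.
Actual mass collected = 232.589 g × 0.776 = 180.489 g.

180.49 g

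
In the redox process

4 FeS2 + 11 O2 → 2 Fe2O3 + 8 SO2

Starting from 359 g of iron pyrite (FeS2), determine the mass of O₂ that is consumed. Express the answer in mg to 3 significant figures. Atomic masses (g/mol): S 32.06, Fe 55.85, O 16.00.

263000 mg

M(FeS2) = 55.85 + 2(32.06) = 119.97 g/mol.
M(O2) = 2(16.00) = 32.00 g/mol.
n(FeS2) = 359.0 g / 119.97 g/mol = 2.992 mol.
From the equation the FeS2:O2 mole ratio is 4:11, so n(O2) = 2.992 × 11/4 = 8.229 mol.
Mass of O2 = 8.229 mol × 32.00 g/mol = 263.3 g.
Converting to mg: 263.3 g = 263000 mg.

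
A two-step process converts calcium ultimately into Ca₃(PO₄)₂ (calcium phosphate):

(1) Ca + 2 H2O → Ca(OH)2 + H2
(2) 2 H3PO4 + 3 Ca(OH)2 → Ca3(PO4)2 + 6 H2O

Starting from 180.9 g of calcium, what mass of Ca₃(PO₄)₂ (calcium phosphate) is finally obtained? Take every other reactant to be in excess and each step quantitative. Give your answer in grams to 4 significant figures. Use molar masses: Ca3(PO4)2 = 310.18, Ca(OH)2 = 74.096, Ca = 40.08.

466.7 g

n(Ca) = 180.90 / 40.08 = 4.5135 mol.
Step 1 gives a 1:1 ratio of Ca to Ca(OH)2, so n(Ca(OH)2) = 4.5135 mol.
In step 2 the Ca(OH)2:Ca3(PO4)2 ratio is 3:1, so n(Ca3(PO4)2) = 1.5045 mol.
Mass of Ca3(PO4)2 = 1.5045 × 310.18 = 466.66 g.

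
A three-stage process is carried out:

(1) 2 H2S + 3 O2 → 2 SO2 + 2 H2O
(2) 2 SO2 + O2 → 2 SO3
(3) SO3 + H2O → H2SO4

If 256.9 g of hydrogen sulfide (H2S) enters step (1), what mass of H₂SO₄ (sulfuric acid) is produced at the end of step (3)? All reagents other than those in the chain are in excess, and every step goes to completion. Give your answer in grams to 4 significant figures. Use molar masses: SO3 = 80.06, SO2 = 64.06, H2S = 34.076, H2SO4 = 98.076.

739.4 g

n(H2S) = 256.9 / 34.076 = 7.5390 mol.
Reaction (1): H2S→SO2 ratio 2:2 ⇒ n(SO2) = 7.5390 mol.
Reaction (2): SO2→SO3 ratio 2:2 ⇒ n(SO3) = 7.5390 mol.
Reaction (3): SO3→H2SO4 ratio 1:1 ⇒ n(H2SO4) = 7.5390 mol.
Mass of H2SO4 = 7.5390 × 98.076 = 739.40 g.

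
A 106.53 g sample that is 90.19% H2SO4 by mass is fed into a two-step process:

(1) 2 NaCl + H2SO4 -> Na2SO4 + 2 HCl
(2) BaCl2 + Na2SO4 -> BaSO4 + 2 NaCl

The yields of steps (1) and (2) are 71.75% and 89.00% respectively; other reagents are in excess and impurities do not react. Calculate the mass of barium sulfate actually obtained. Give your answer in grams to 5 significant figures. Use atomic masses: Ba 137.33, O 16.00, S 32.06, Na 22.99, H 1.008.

146.00 g

Pure H2SO4 = 106.53 × 0.9019 = 96.0794 g.
M(H2SO4) = 2(1.008) + 32.06 + 4(16.00) = 98.076 g/mol.
M(BaSO4) = 137.33 + 32.06 + 4(16.00) = 233.39 g/mol.
n(H2SO4) = 96.0794 / 98.076 = 0.979642 mol.
Step 1 (H2SO4:Na2SO4 = 1:1): theoretical n(Na2SO4) = 0.979642 mol; at 71.75% yield, n(Na2SO4) = 0.702893 mol.
Step 2 (Na2SO4:BaSO4 = 1:1): theoretical n(BaSO4) = 0.702893 mol, so theoretical mass = 0.702893 × 233.39 = 164.048 g.
At 89.00% yield, actual mass of BaSO4 = 164.048 × 0.8900 = 146.003 g.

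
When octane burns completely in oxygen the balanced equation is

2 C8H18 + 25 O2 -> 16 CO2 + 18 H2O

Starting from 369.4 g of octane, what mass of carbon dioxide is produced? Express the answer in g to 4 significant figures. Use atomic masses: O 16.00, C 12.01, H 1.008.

1139 g

M(C8H18) = 8(12.01) + 18(1.008) = 114.224 g/mol.
M(CO2) = 12.01 + 2(16.00) = 44.01 g/mol.
n(C8H18) = 369.40 g / 114.224 g/mol = 3.2340 mol.
From the equation the C8H18:CO2 mole ratio is 2:16, so n(CO2) = 3.2340 × 16/2 = 25.872 mol.
Mass of CO2 = 25.872 mol × 44.01 g/mol = 1138.6 g.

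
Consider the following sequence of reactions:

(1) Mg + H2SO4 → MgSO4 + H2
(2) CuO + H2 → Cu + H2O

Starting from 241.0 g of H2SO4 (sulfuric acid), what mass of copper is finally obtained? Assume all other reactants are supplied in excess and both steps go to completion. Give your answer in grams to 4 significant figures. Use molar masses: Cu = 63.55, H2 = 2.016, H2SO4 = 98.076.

n(H2SO4) = 241.00 / 98.076 = 2.4573 mol.
Step 1 gives a 1:1 ratio of H2SO4 to H2, so n(H2) = 2.4573 mol.
In step 2 the H2:Cu ratio is 1:1, so n(Cu) = 2.4573 mol.
Mass of Cu = 2.4573 × 63.55 = 156.16 g.

156.2 g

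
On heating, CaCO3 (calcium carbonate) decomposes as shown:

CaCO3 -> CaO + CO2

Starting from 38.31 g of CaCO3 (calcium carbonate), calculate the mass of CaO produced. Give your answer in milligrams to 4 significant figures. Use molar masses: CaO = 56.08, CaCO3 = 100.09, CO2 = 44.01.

n(CaCO3) = 38.310 g / 100.09 g/mol = 0.38276 mol.
From the equation the CaCO3:CaO mole ratio is 1:1, so n(CaO) = 0.38276 × 1/1 = 0.38276 mol.
Mass of CaO = 0.38276 mol × 56.08 g/mol = 21.465 g.
Converting to mg: 21.465 g = 21460 mg.

21460 mg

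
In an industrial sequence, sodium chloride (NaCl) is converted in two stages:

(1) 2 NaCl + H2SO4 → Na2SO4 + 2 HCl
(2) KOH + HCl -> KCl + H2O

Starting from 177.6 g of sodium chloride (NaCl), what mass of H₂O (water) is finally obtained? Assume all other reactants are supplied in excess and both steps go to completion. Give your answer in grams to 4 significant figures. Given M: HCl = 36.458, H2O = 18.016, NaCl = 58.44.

54.75 g

n(NaCl) = 177.60 / 58.44 = 3.0390 mol.
Step 1 gives a 2:2 ratio of NaCl to HCl, so n(HCl) = 3.0390 mol.
In step 2 the HCl:H2O ratio is 1:1, so n(H2O) = 3.0390 mol.
Mass of H2O = 3.0390 × 18.016 = 54.751 g.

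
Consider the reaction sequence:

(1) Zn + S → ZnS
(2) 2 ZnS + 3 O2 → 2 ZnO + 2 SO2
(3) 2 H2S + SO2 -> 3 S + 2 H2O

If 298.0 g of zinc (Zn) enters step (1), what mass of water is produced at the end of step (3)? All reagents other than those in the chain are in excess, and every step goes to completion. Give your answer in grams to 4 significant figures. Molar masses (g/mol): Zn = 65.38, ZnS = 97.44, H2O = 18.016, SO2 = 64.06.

164.2 g

n(Zn) = 298.0 / 65.38 = 4.5580 mol.
Reaction (1): Zn→ZnS ratio 1:1 ⇒ n(ZnS) = 4.5580 mol.
Reaction (2): ZnS→SO2 ratio 2:2 ⇒ n(SO2) = 4.5580 mol.
Reaction (3): SO2→H2O ratio 1:2 ⇒ n(H2O) = 9.1159 mol.
Mass of H2O = 9.1159 × 18.016 = 164.23 g.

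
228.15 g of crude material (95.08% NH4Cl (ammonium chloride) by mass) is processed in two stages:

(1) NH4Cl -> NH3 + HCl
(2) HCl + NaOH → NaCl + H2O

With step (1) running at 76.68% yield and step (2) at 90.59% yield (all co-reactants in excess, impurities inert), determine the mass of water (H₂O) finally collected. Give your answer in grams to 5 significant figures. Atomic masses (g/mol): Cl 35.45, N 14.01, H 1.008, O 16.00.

50.751 g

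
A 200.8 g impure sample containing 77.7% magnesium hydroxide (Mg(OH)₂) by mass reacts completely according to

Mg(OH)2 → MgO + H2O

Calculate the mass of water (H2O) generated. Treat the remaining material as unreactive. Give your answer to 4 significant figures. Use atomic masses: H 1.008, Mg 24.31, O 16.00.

48.19 g

Mass of pure Mg(OH)2 = 200.8 g × 0.777 = 156.02 g.
M(Mg(OH)2) = 24.31 + 2(16.00) + 2(1.008) = 58.326 g/mol.
M(H2O) = 2(1.008) + 16.00 = 18.016 g/mol.
n(Mg(OH)2) = 156.02 g / 58.326 g/mol = 2.6750 mol.
From the equation the Mg(OH)2:H2O mole ratio is 1:1, so n(H2O) = 2.6750 × 1/1 = 2.6750 mol.
Mass of H2O = 2.6750 mol × 18.016 g/mol = 48.193 g.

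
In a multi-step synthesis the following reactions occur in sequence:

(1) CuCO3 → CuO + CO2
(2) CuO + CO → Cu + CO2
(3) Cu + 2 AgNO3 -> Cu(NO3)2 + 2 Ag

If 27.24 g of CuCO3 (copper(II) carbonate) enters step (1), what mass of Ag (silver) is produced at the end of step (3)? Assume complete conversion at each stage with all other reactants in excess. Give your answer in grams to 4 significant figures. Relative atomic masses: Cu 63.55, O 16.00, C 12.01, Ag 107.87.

47.56 g

M(CuCO3) = 63.55 + 12.01 + 3(16.00) = 123.56 g/mol.
M(Ag) = 107.87 g/mol.
n(CuCO3) = 27.24 / 123.56 = 0.22046 mol.
Reaction (1): CuCO3→CuO ratio 1:1 ⇒ n(CuO) = 0.22046 mol.
Reaction (2): CuO→Cu ratio 1:1 ⇒ n(Cu) = 0.22046 mol.
Reaction (3): Cu→Ag ratio 1:2 ⇒ n(Ag) = 0.44092 mol.
Mass of Ag = 0.44092 × 107.87 = 47.562 g.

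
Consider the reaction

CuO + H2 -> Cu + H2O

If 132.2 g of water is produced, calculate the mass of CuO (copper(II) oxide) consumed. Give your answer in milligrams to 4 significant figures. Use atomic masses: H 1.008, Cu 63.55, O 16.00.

583700 mg

M(H2O) = 2(1.008) + 16.00 = 18.016 g/mol.
M(CuO) = 63.55 + 16.00 = 79.55 g/mol.
n(H2O) = 132.20 g / 18.016 g/mol = 7.3379 mol.
From the equation the H2O:CuO mole ratio is 1:1, so n(CuO) = 7.3379 × 1/1 = 7.3379 mol.
Mass of CuO = 7.3379 mol × 79.55 g/mol = 583.73 g.
Converting to mg: 583.73 g = 583700 mg.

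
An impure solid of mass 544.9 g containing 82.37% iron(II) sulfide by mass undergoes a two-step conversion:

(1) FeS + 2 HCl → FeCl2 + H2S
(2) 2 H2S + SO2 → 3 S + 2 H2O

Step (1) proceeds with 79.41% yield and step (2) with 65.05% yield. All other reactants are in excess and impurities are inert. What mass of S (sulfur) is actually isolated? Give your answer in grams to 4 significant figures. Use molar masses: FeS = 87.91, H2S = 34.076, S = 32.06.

Pure FeS = 544.9 × 0.8237 = 448.83 g.
n(FeS) = 448.83 / 87.91 = 5.1056 mol.
Step 1 (FeS:H2S = 1:1): theoretical n(H2S) = 5.1056 mol; at 79.41% yield, n(H2S) = 4.0544 mol.
Step 2 (H2S:S = 2:3): theoretical n(S) = 6.0815 mol, so theoretical mass = 6.0815 × 32.06 = 194.97 g.
At 65.05% yield, actual mass of S = 194.97 × 0.6505 = 126.83 g.

126.8 g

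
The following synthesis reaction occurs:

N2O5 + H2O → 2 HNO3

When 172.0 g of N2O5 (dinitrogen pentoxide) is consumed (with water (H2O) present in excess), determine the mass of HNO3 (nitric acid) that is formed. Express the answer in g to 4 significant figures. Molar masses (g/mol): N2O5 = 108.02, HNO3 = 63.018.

n(N2O5) = 172.00 g / 108.02 g/mol = 1.5923 mol.
From the equation the N2O5:HNO3 mole ratio is 1:2, so n(HNO3) = 1.5923 × 2/1 = 3.1846 mol.
Mass of HNO3 = 3.1846 mol × 63.018 g/mol = 200.69 g.

200.7 g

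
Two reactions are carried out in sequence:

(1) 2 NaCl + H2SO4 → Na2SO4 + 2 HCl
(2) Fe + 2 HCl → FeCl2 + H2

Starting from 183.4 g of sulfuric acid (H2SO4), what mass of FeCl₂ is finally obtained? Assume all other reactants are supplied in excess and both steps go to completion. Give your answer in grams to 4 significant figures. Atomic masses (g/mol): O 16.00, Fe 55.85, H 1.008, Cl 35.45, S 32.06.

M(H2SO4) = 2(1.008) + 32.06 + 4(16.00) = 98.076 g/mol.
M(FeCl2) = 55.85 + 2(35.45) = 126.75 g/mol.
n(H2SO4) = 183.40 / 98.076 = 1.8700 mol.
Step 1 gives a 1:2 ratio of H2SO4 to HCl, so n(HCl) = 3.7400 mol.
In step 2 the HCl:FeCl2 ratio is 2:1, so n(FeCl2) = 1.8700 mol.
Mass of FeCl2 = 1.8700 × 126.75 = 237.02 g.

237.0 g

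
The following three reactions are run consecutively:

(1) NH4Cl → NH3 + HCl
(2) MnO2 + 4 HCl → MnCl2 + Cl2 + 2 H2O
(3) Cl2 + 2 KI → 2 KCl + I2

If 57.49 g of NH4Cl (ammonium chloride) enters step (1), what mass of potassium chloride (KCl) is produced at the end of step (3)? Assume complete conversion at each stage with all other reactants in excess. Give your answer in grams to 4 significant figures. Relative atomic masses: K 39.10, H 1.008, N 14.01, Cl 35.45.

40.06 g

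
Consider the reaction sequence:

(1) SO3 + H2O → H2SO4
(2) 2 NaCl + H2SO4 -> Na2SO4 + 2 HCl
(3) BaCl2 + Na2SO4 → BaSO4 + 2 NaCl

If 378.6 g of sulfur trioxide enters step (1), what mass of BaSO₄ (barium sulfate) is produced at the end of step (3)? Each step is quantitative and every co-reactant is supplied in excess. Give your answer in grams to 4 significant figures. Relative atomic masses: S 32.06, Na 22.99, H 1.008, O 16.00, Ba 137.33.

1104 g

M(SO3) = 32.06 + 3(16.00) = 80.06 g/mol.
M(BaSO4) = 137.33 + 32.06 + 4(16.00) = 233.39 g/mol.
n(SO3) = 378.6 / 80.06 = 4.7290 mol.
Reaction (1): SO3→H2SO4 ratio 1:1 ⇒ n(H2SO4) = 4.7290 mol.
Reaction (2): H2SO4→Na2SO4 ratio 1:1 ⇒ n(Na2SO4) = 4.7290 mol.
Reaction (3): Na2SO4→BaSO4 ratio 1:1 ⇒ n(BaSO4) = 4.7290 mol.
Mass of BaSO4 = 4.7290 × 233.39 = 1103.7 g.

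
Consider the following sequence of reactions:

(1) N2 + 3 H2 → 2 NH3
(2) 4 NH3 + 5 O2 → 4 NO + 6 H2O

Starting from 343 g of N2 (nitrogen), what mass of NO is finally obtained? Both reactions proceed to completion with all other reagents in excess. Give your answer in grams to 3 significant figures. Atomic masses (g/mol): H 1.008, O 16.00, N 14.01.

735 g

M(N2) = 2(14.01) = 28.02 g/mol.
M(NO) = 14.01 + 16.00 = 30.01 g/mol.
n(N2) = 343.0 / 28.02 = 12.24 mol.
Step 1 gives a 1:2 ratio of N2 to NH3, so n(NH3) = 24.48 mol.
In step 2 the NH3:NO ratio is 4:4, so n(NO) = 24.48 mol.
Mass of NO = 24.48 × 30.01 = 734.7 g.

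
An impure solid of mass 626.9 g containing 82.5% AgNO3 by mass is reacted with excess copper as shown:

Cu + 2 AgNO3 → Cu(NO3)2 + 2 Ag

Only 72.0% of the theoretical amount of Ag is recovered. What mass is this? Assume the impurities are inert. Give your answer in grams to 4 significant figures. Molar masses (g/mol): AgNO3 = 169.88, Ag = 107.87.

Pure AgNO3 available = 626.9 g × 0.825 = 517.19 g.
n(AgNO3) = 517.19 g / 169.88 g/mol = 3.0445 mol.
From the equation the AgNO3:Ag mole ratio is 2:2, so n(Ag) = 3.0445 × 2/2 = 3.0445 mol.
Mass of Ag = 3.0445 mol × 107.87 g/mol = 328.41 g.
Actual mass collected = 328.41 g × 0.720 = 236.45 g.

236.5 g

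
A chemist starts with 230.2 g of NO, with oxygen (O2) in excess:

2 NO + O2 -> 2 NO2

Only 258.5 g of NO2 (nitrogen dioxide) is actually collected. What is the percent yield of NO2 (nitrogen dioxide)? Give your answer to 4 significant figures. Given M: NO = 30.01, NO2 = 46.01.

n(NO) = 230.20 g / 30.01 g/mol = 7.6708 mol.
From the equation the NO:NO2 mole ratio is 2:2, so n(NO2) = 7.6708 × 2/2 = 7.6708 mol.
Mass of NO2 = 7.6708 mol × 46.01 g/mol = 352.93 g.
This is the theoretical yield. Percent yield = 258.5 g / 352.93 g × 100% = 73.243%.

73.24 %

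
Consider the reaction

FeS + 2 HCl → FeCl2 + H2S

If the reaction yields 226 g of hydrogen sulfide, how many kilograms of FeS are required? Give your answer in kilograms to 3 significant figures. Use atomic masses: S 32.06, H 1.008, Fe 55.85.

0.583 kg

M(H2S) = 2(1.008) + 32.06 = 34.076 g/mol.
M(FeS) = 55.85 + 32.06 = 87.91 g/mol.
n(H2S) = 226.0 g / 34.076 g/mol = 6.632 mol.
From the equation the H2S:FeS mole ratio is 1:1, so n(FeS) = 6.632 × 1/1 = 6.632 mol.
Mass of FeS = 6.632 mol × 87.91 g/mol = 583.0 g.
Converting to kg: 583.0 g = 0.583 kg.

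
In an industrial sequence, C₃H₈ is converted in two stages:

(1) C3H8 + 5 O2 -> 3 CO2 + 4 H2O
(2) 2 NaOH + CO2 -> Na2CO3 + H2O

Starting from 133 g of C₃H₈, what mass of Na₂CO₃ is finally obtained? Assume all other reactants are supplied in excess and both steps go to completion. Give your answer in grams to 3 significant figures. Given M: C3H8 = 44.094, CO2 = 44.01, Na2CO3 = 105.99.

n(C3H8) = 133.0 / 44.094 = 3.016 mol.
Step 1 gives a 1:3 ratio of C3H8 to CO2, so n(CO2) = 9.049 mol.
In step 2 the CO2:Na2CO3 ratio is 1:1, so n(Na2CO3) = 9.049 mol.
Mass of Na2CO3 = 9.049 × 105.99 = 959.1 g.

959 g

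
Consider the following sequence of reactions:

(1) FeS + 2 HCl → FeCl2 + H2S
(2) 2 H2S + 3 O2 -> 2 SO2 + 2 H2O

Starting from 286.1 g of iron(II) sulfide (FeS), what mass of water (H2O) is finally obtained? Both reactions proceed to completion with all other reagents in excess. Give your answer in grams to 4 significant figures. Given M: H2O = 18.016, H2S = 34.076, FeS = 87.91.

n(FeS) = 286.10 / 87.91 = 3.2545 mol.
Step 1 gives a 1:1 ratio of FeS to H2S, so n(H2S) = 3.2545 mol.
In step 2 the H2S:H2O ratio is 2:2, so n(H2O) = 3.2545 mol.
Mass of H2O = 3.2545 × 18.016 = 58.632 g.

58.63 g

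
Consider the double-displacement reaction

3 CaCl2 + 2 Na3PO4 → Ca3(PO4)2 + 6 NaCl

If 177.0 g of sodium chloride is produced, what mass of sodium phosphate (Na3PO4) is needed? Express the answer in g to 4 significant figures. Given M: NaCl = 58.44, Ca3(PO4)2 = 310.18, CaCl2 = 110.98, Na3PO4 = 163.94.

165.5 g

n(NaCl) = 177.00 g / 58.44 g/mol = 3.0287 mol.
From the equation the NaCl:Na3PO4 mole ratio is 6:2, so n(Na3PO4) = 3.0287 × 2/6 = 1.0096 mol.
Mass of Na3PO4 = 1.0096 mol × 163.94 g/mol = 165.51 g.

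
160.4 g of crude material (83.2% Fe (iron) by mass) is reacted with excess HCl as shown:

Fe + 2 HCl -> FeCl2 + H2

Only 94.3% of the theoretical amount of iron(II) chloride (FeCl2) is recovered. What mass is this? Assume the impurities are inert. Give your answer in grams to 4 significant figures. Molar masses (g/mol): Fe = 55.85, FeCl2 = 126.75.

Pure Fe available = 160.4 g × 0.832 = 133.45 g.
n(Fe) = 133.45 g / 55.85 g/mol = 2.3895 mol.
From the equation the Fe:FeCl2 mole ratio is 1:1, so n(FeCl2) = 2.3895 × 1/1 = 2.3895 mol.
Mass of FeCl2 = 2.3895 mol × 126.75 g/mol = 302.87 g.
Actual mass collected = 302.87 g × 0.943 = 285.60 g.

285.6 g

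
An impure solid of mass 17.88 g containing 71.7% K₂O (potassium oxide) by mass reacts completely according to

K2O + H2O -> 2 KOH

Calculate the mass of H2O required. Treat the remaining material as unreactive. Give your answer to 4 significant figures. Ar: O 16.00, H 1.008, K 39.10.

2.452 g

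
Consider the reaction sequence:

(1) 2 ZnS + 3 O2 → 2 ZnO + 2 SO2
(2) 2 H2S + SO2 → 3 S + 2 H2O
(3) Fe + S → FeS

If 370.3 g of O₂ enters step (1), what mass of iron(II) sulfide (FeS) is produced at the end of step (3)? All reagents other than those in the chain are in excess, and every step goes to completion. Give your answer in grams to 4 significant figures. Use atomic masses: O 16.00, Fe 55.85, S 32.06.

2035 g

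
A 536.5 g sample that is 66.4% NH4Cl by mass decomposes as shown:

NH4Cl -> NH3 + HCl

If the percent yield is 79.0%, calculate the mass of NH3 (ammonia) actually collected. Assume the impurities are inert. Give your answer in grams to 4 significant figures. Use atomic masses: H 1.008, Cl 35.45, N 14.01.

89.62 g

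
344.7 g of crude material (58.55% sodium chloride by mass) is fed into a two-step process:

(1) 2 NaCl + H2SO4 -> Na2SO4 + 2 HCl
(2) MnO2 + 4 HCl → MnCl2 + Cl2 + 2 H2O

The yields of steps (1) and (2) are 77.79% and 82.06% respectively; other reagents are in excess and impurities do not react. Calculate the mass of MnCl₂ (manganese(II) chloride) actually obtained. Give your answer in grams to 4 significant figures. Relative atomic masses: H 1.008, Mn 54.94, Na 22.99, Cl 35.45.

69.35 g

Pure NaCl = 344.7 × 0.5855 = 201.82 g.
M(NaCl) = 22.99 + 35.45 = 58.44 g/mol.
M(MnCl2) = 54.94 + 2(35.45) = 125.84 g/mol.
n(NaCl) = 201.82 / 58.44 = 3.4535 mol.
Step 1 (NaCl:HCl = 2:2): theoretical n(HCl) = 3.4535 mol; at 77.79% yield, n(HCl) = 2.6865 mol.
Step 2 (HCl:MnCl2 = 4:1): theoretical n(MnCl2) = 0.67162 mol, so theoretical mass = 0.67162 × 125.84 = 84.516 g.
At 82.06% yield, actual mass of MnCl2 = 84.516 × 0.8206 = 69.354 g.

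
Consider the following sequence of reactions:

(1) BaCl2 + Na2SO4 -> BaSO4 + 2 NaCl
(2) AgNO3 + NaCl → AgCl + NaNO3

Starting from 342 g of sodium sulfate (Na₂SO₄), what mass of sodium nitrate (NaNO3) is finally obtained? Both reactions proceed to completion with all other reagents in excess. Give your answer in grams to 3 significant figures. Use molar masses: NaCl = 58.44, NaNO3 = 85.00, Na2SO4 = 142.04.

n(Na2SO4) = 342.0 / 142.04 = 2.408 mol.
Step 1 gives a 1:2 ratio of Na2SO4 to NaCl, so n(NaCl) = 4.816 mol.
In step 2 the NaCl:NaNO3 ratio is 1:1, so n(NaNO3) = 4.816 mol.
Mass of NaNO3 = 4.816 × 85.00 = 409.3 g.

409 g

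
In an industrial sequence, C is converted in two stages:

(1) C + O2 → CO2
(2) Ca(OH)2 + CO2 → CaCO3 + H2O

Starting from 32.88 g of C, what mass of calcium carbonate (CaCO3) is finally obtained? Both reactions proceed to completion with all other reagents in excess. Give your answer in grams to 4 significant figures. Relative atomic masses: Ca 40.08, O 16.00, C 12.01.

M(C) = 12.01 g/mol.
M(CaCO3) = 40.08 + 12.01 + 3(16.00) = 100.09 g/mol.
n(C) = 32.880 / 12.01 = 2.7377 mol.
Step 1 gives a 1:1 ratio of C to CO2, so n(CO2) = 2.7377 mol.
In step 2 the CO2:CaCO3 ratio is 1:1, so n(CaCO3) = 2.7377 mol.
Mass of CaCO3 = 2.7377 × 100.09 = 274.02 g.

274.0 g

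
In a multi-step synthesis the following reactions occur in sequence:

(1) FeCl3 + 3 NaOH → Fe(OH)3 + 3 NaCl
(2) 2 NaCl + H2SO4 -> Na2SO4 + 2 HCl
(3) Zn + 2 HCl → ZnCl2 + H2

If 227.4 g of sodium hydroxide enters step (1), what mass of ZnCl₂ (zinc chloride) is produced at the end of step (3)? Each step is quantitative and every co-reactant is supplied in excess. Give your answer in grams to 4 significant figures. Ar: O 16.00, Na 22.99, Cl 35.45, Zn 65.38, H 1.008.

387.4 g

M(NaOH) = 22.99 + 16.00 + 1.008 = 39.998 g/mol.
M(ZnCl2) = 65.38 + 2(35.45) = 136.28 g/mol.
n(NaOH) = 227.4 / 39.998 = 5.6853 mol.
Reaction (1): NaOH→NaCl ratio 3:3 ⇒ n(NaCl) = 5.6853 mol.
Reaction (2): NaCl→HCl ratio 2:2 ⇒ n(HCl) = 5.6853 mol.
Reaction (3): HCl→ZnCl2 ratio 2:1 ⇒ n(ZnCl2) = 2.8426 mol.
Mass of ZnCl2 = 2.8426 × 136.28 = 387.40 g.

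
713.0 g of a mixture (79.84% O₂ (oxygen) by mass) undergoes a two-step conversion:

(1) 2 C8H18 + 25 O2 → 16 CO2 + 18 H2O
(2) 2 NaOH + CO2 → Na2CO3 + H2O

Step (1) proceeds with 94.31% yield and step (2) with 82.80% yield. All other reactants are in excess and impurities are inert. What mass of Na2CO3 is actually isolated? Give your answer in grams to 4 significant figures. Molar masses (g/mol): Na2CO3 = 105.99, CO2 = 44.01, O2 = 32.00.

942.3 g

Pure O2 = 713.0 × 0.7984 = 569.26 g.
n(O2) = 569.26 / 32.00 = 17.789 mol.
Step 1 (O2:CO2 = 25:16): theoretical n(CO2) = 11.385 mol; at 94.31% yield, n(CO2) = 10.737 mol.
Step 2 (CO2:Na2CO3 = 1:1): theoretical n(Na2CO3) = 10.737 mol, so theoretical mass = 10.737 × 105.99 = 1138.1 g.
At 82.80% yield, actual mass of Na2CO3 = 1138.1 × 0.8280 = 942.31 g.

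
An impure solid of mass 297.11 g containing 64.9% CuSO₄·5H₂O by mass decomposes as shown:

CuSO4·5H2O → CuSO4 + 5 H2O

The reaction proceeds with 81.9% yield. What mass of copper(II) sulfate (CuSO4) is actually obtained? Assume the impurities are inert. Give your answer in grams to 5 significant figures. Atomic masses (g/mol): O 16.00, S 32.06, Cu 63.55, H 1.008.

100.95 g

Pure CuSO4·5H2O available = 297.11 g × 0.649 = 192.824 g.
M(CuSO4·5H2O) = 63.55 + 32.06 + 9(16.00) + 10(1.008) = 249.69 g/mol.
M(CuSO4) = 63.55 + 32.06 + 4(16.00) = 159.61 g/mol.
n(CuSO4·5H2O) = 192.824 g / 249.69 g/mol = 0.772255 mol.
From the equation the CuSO4·5H2O:CuSO4 mole ratio is 1:1, so n(CuSO4) = 0.772255 × 1/1 = 0.772255 mol.
Mass of CuSO4 = 0.772255 mol × 159.61 g/mol = 123.260 g.
Actual mass collected = 123.260 g × 0.819 = 100.950 g.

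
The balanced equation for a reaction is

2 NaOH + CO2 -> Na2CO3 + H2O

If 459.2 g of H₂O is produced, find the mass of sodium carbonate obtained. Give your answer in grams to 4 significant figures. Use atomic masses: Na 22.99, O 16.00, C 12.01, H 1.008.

2702 g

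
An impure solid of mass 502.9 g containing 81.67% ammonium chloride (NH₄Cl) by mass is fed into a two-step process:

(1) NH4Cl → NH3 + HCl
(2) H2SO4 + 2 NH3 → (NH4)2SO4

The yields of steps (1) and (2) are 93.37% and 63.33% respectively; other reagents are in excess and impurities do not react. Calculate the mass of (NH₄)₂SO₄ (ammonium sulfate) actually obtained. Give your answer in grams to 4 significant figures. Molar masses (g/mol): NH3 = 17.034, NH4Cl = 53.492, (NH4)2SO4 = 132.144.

300.0 g

Pure NH4Cl = 502.9 × 0.8167 = 410.72 g.
n(NH4Cl) = 410.72 / 53.492 = 7.6781 mol.
Step 1 (NH4Cl:NH3 = 1:1): theoretical n(NH3) = 7.6781 mol; at 93.37% yield, n(NH3) = 7.1691 mol.
Step 2 (NH3:(NH4)2SO4 = 2:1): theoretical n((NH4)2SO4) = 3.5845 mol, so theoretical mass = 3.5845 × 132.144 = 473.67 g.
At 63.33% yield, actual mass of (NH4)2SO4 = 473.67 × 0.6333 = 299.98 g.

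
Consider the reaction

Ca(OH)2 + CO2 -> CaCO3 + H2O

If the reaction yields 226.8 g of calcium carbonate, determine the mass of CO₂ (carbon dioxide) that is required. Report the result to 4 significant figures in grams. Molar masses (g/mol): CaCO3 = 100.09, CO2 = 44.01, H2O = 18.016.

99.72 g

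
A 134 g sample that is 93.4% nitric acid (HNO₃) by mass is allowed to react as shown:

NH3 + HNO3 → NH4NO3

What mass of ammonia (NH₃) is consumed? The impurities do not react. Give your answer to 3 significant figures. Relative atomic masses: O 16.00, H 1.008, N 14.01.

Mass of pure HNO3 = 134 g × 0.934 = 125.2 g.
M(HNO3) = 1.008 + 14.01 + 3(16.00) = 63.018 g/mol.
M(NH3) = 14.01 + 3(1.008) = 17.034 g/mol.
n(HNO3) = 125.2 g / 63.018 g/mol = 1.986 mol.
From the equation the HNO3:NH3 mole ratio is 1:1, so n(NH3) = 1.986 × 1/1 = 1.986 mol.
Mass of NH3 = 1.986 mol × 17.034 g/mol = 33.83 g.

33.8 g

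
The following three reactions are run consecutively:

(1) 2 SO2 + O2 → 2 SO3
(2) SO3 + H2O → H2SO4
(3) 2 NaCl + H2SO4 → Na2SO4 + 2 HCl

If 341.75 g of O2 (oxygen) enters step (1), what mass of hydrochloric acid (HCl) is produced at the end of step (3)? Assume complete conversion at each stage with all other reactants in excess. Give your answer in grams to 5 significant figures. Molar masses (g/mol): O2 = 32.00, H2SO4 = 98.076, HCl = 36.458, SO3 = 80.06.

1557.4 g

n(O2) = 341.75 / 32.00 = 10.6797 mol.
Reaction (1): O2→SO3 ratio 1:2 ⇒ n(SO3) = 21.3594 mol.
Reaction (2): SO3→H2SO4 ratio 1:1 ⇒ n(H2SO4) = 21.3594 mol.
Reaction (3): H2SO4→HCl ratio 1:2 ⇒ n(HCl) = 42.7188 mol.
Mass of HCl = 42.7188 × 36.458 = 1557.44 g.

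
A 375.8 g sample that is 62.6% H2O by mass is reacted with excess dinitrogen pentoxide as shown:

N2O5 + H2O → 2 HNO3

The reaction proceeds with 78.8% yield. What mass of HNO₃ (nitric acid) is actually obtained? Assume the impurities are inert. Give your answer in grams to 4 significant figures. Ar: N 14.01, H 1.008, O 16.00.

1297 g

Pure H2O available = 375.8 g × 0.626 = 235.25 g.
M(H2O) = 2(1.008) + 16.00 = 18.016 g/mol.
M(HNO3) = 1.008 + 14.01 + 3(16.00) = 63.018 g/mol.
n(H2O) = 235.25 g / 18.016 g/mol = 13.058 mol.
From the equation the H2O:HNO3 mole ratio is 1:2, so n(HNO3) = 13.058 × 2/1 = 26.116 mol.
Mass of HNO3 = 26.116 mol × 63.018 g/mol = 1645.8 g.
Actual mass collected = 1645.8 g × 0.788 = 1296.9 g.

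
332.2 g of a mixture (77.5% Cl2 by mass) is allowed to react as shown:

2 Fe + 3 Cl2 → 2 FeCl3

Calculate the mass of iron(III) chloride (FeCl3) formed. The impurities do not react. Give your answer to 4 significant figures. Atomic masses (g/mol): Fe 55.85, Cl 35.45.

Mass of pure Cl2 = 332.2 g × 0.775 = 257.45 g.
M(Cl2) = 2(35.45) = 70.90 g/mol.
M(FeCl3) = 55.85 + 3(35.45) = 162.20 g/mol.
n(Cl2) = 257.45 g / 70.90 g/mol = 3.6312 mol.
From the equation the Cl2:FeCl3 mole ratio is 3:2, so n(FeCl3) = 3.6312 × 2/3 = 2.4208 mol.
Mass of FeCl3 = 2.4208 mol × 162.20 g/mol = 392.66 g.

392.7 g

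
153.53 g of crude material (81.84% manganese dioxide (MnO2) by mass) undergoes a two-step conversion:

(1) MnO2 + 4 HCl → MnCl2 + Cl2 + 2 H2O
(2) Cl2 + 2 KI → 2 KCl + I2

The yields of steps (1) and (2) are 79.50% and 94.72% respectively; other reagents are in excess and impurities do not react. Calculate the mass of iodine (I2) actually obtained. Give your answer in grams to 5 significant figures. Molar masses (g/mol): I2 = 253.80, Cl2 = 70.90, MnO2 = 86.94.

Pure MnO2 = 153.53 × 0.8184 = 125.649 g.
n(MnO2) = 125.649 / 86.94 = 1.44524 mol.
Step 1 (MnO2:Cl2 = 1:1): theoretical n(Cl2) = 1.44524 mol; at 79.50% yield, n(Cl2) = 1.14896 mol.
Step 2 (Cl2:I2 = 1:1): theoretical n(I2) = 1.14896 mol, so theoretical mass = 1.14896 × 253.80 = 291.607 g.
At 94.72% yield, actual mass of I2 = 291.607 × 0.9472 = 276.210 g.

276.21 g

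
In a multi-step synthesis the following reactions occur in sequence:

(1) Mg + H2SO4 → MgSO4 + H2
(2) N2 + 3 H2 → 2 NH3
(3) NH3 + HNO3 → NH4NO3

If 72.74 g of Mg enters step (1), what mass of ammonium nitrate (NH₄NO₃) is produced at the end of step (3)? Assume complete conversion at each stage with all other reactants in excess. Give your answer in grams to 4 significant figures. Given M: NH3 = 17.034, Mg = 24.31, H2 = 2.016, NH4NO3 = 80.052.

159.7 g

n(Mg) = 72.74 / 24.31 = 2.9922 mol.
Reaction (1): Mg→H2 ratio 1:1 ⇒ n(H2) = 2.9922 mol.
Reaction (2): H2→NH3 ratio 3:2 ⇒ n(NH3) = 1.9948 mol.
Reaction (3): NH3→NH4NO3 ratio 1:1 ⇒ n(NH4NO3) = 1.9948 mol.
Mass of NH4NO3 = 1.9948 × 80.052 = 159.69 g.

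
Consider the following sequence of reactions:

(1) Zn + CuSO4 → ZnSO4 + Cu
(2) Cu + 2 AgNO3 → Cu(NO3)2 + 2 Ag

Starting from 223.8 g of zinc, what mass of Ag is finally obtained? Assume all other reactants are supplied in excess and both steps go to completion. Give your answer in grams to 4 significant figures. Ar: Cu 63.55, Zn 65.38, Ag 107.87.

738.5 g

M(Zn) = 65.38 g/mol.
M(Ag) = 107.87 g/mol.
n(Zn) = 223.80 / 65.38 = 3.4231 mol.
Step 1 gives a 1:1 ratio of Zn to Cu, so n(Cu) = 3.4231 mol.
In step 2 the Cu:Ag ratio is 1:2, so n(Ag) = 6.8461 mol.
Mass of Ag = 6.8461 × 107.87 = 738.49 g.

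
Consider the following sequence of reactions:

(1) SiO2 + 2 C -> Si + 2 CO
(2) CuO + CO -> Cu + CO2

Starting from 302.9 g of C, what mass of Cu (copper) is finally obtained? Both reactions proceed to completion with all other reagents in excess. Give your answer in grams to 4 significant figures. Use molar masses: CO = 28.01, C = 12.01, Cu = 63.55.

1603 g

n(C) = 302.90 / 12.01 = 25.221 mol.
Step 1 gives a 2:2 ratio of C to CO, so n(CO) = 25.221 mol.
In step 2 the CO:Cu ratio is 1:1, so n(Cu) = 25.221 mol.
Mass of Cu = 25.221 × 63.55 = 1602.8 g.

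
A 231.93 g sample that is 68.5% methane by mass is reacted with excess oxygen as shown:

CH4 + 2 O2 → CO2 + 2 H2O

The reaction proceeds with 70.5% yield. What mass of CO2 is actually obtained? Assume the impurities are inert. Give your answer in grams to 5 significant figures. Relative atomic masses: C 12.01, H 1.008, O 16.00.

307.28 g

Pure CH4 available = 231.93 g × 0.685 = 158.872 g.
M(CH4) = 12.01 + 4(1.008) = 16.042 g/mol.
M(CO2) = 12.01 + 2(16.00) = 44.01 g/mol.
n(CH4) = 158.872 g / 16.042 g/mol = 9.90351 mol.
From the equation the CH4:CO2 mole ratio is 1:1, so n(CO2) = 9.90351 × 1/1 = 9.90351 mol.
Mass of CO2 = 9.90351 mol × 44.01 g/mol = 435.853 g.
Actual mass collected = 435.853 g × 0.705 = 307.277 g.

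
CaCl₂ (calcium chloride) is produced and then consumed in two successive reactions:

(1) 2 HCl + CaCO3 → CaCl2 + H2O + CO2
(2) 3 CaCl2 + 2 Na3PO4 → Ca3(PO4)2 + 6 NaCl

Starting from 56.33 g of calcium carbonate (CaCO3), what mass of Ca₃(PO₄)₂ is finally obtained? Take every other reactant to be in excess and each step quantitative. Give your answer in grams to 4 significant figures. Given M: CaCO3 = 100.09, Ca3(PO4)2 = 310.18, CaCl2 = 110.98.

n(CaCO3) = 56.330 / 100.09 = 0.56279 mol.
Step 1 gives a 1:1 ratio of CaCO3 to CaCl2, so n(CaCl2) = 0.56279 mol.
In step 2 the CaCl2:Ca3(PO4)2 ratio is 3:1, so n(Ca3(PO4)2) = 0.18760 mol.
Mass of Ca3(PO4)2 = 0.18760 × 310.18 = 58.189 g.

58.19 g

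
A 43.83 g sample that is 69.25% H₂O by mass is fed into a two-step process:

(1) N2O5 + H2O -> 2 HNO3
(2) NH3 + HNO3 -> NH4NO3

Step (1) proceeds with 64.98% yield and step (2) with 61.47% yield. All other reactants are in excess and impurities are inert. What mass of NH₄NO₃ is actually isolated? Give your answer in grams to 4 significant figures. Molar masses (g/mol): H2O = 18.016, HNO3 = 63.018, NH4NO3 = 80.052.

Pure H2O = 43.83 × 0.6925 = 30.352 g.
n(H2O) = 30.352 / 18.016 = 1.6847 mol.
Step 1 (H2O:HNO3 = 1:2): theoretical n(HNO3) = 3.3695 mol; at 64.98% yield, n(HNO3) = 2.1895 mol.
Step 2 (HNO3:NH4NO3 = 1:1): theoretical n(NH4NO3) = 2.1895 mol, so theoretical mass = 2.1895 × 80.052 = 175.27 g.
At 61.47% yield, actual mass of NH4NO3 = 175.27 × 0.6147 = 107.74 g.

107.7 g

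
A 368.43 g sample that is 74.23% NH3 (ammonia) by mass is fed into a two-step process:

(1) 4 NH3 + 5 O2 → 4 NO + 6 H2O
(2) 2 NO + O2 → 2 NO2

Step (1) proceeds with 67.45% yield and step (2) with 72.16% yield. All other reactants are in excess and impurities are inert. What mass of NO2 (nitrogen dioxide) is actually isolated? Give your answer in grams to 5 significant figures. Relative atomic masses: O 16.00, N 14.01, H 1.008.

359.54 g

Pure NH3 = 368.43 × 0.7423 = 273.486 g.
M(NH3) = 14.01 + 3(1.008) = 17.034 g/mol.
M(NO2) = 14.01 + 2(16.00) = 46.01 g/mol.
n(NH3) = 273.486 / 17.034 = 16.0553 mol.
Step 1 (NH3:NO = 4:4): theoretical n(NO) = 16.0553 mol; at 67.45% yield, n(NO) = 10.8293 mol.
Step 2 (NO:NO2 = 2:2): theoretical n(NO2) = 10.8293 mol, so theoretical mass = 10.8293 × 46.01 = 498.255 g.
At 72.16% yield, actual mass of NO2 = 498.255 × 0.7216 = 359.541 g.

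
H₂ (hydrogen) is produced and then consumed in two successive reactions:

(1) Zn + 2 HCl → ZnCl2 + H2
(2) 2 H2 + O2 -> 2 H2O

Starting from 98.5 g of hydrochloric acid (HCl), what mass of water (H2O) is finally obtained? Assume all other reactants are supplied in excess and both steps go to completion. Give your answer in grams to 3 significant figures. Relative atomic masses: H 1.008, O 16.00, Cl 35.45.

M(HCl) = 1.008 + 35.45 = 36.458 g/mol.
M(H2O) = 2(1.008) + 16.00 = 18.016 g/mol.
n(HCl) = 98.50 / 36.458 = 2.702 mol.
Step 1 gives a 2:1 ratio of HCl to H2, so n(H2) = 1.351 mol.
In step 2 the H2:H2O ratio is 2:2, so n(H2O) = 1.351 mol.
Mass of H2O = 1.351 × 18.016 = 24.34 g.

24.3 g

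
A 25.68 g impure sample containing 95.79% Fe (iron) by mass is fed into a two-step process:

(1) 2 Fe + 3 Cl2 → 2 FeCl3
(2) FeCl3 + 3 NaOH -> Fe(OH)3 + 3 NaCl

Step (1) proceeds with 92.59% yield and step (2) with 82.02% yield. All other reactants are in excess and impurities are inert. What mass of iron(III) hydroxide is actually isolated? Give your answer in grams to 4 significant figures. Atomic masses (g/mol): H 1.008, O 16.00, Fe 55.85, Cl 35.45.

Pure Fe = 25.68 × 0.9579 = 24.599 g.
M(Fe) = 55.85 g/mol.
M(Fe(OH)3) = 55.85 + 3(16.00) + 3(1.008) = 106.874 g/mol.
n(Fe) = 24.599 / 55.85 = 0.44045 mol.
Step 1 (Fe:FeCl3 = 2:2): theoretical n(FeCl3) = 0.44045 mol; at 92.59% yield, n(FeCl3) = 0.40781 mol.
Step 2 (FeCl3:Fe(OH)3 = 1:1): theoretical n(Fe(OH)3) = 0.40781 mol, so theoretical mass = 0.40781 × 106.874 = 43.584 g.
At 82.02% yield, actual mass of Fe(OH)3 = 43.584 × 0.8202 = 35.748 g.

35.75 g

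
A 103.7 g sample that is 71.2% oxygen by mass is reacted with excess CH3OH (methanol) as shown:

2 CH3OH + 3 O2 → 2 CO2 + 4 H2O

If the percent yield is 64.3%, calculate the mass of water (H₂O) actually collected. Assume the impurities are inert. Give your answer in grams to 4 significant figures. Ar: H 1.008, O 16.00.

35.64 g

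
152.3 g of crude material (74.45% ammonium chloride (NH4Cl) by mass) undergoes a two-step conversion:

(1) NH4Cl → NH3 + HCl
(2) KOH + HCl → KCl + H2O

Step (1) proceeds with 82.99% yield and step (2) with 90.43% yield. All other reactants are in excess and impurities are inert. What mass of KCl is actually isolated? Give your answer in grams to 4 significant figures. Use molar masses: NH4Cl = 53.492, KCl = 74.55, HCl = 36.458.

118.6 g

Pure NH4Cl = 152.3 × 0.7445 = 113.39 g.
n(NH4Cl) = 113.39 / 53.492 = 2.1197 mol.
Step 1 (NH4Cl:HCl = 1:1): theoretical n(HCl) = 2.1197 mol; at 82.99% yield, n(HCl) = 1.7591 mol.
Step 2 (HCl:KCl = 1:1): theoretical n(KCl) = 1.7591 mol, so theoretical mass = 1.7591 × 74.55 = 131.14 g.
At 90.43% yield, actual mass of KCl = 131.14 × 0.9043 = 118.59 g.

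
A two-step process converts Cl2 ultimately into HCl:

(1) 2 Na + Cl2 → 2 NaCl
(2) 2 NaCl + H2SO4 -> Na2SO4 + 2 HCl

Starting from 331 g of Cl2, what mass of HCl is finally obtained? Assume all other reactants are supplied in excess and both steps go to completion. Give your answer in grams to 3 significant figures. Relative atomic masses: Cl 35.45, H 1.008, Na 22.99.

340 g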